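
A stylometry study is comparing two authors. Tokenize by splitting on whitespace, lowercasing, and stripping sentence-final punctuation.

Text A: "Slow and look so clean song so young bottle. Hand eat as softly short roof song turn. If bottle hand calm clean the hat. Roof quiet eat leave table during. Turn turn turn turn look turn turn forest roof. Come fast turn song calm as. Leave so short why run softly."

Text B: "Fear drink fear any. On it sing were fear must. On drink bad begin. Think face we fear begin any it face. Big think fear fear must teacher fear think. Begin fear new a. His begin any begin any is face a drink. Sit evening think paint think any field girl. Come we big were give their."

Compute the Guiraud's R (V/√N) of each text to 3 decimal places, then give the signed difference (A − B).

A: V=28, N=51, R=3.921
B: V=27, N=57, R=3.576
Difference = 3.921 − 3.576 = 0.345

0.345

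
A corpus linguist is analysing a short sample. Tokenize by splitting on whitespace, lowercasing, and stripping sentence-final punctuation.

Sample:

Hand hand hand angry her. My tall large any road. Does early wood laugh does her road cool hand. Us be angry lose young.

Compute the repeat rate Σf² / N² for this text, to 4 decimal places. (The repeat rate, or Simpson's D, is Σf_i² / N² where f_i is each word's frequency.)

Frequencies: hand:4, angry:2, her:2, road:2, does:2, my:1, tall:1, large:1, any:1, early:1, wood:1, laugh:1, cool:1, us:1, be:1, lose:1, young:1
Σf² = 44; N² = 576
Repeat rate = 44 / 576 = 0.0764

0.0764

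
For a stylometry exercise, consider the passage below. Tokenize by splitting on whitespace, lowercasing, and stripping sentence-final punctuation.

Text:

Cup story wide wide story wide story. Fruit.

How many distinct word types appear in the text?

4

Distinct types: {cup, fruit, story, wide}
V = 4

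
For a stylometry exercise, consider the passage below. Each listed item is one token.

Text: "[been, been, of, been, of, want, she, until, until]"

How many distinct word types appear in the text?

Distinct types: {been, of, she, until, want}
V = 5

5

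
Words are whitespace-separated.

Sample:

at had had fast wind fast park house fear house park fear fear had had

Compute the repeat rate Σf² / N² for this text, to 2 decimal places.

Frequencies: had:4, fear:3, fast:2, park:2, house:2, at:1, wind:1
Σf² = 39; N² = 225
Repeat rate = 39 / 225 = 0.17

0.17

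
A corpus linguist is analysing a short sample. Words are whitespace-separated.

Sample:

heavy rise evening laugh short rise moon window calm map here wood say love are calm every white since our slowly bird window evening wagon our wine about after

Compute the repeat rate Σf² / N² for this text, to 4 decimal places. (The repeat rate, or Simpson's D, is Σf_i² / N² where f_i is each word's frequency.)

Frequencies: rise:2, evening:2, window:2, calm:2, our:2, heavy:1, laugh:1, short:1, moon:1, map:1, here:1, wood:1, say:1, love:1, are:1, every:1, white:1, since:1, slowly:1, bird:1, … (4 more, each freq 1)
Σf² = 39; N² = 841
Repeat rate = 39 / 841 = 0.0464

0.0464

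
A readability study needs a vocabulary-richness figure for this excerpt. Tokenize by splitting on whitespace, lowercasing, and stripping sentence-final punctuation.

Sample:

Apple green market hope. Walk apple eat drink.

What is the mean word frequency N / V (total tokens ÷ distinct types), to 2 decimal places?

1.14

N = 8 tokens, V = 7 types.
Mean frequency = N / V = 8 / 7 = 1.14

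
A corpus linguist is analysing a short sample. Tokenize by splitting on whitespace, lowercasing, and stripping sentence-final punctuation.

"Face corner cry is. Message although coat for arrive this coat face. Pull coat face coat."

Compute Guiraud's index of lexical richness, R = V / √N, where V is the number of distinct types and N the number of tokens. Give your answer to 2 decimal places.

2.75

N = 16, V = 11.
√N = 4.000000
R = 11 / 4.000000 = 2.75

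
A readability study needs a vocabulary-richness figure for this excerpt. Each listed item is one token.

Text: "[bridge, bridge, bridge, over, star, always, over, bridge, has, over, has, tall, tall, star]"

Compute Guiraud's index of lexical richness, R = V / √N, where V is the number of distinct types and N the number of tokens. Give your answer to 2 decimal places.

1.60

N = 14, V = 6.
√N = 3.741657
R = 6 / 3.741657 = 1.60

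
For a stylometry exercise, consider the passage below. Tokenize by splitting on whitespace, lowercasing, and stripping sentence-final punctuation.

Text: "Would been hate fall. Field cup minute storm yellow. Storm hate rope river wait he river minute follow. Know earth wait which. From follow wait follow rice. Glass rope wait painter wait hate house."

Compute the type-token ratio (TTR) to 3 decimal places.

0.647

N = 34 tokens, V = 22 types.
TTR = V / N = 22 / 34 = 0.647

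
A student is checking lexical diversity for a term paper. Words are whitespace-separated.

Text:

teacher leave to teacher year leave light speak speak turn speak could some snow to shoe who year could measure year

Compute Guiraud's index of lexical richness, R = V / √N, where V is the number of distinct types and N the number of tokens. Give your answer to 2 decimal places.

2.84

N = 21, V = 13.
√N = 4.582576
R = 13 / 4.582576 = 2.84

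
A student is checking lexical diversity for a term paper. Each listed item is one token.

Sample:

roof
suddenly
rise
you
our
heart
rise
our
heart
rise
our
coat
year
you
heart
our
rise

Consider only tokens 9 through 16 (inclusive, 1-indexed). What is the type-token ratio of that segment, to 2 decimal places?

Segment tokens 9–16: heart, rise, our, coat, year, you, heart, our
Segment N = 8, segment V = 6.
TTR = 6 / 8 = 0.75

0.75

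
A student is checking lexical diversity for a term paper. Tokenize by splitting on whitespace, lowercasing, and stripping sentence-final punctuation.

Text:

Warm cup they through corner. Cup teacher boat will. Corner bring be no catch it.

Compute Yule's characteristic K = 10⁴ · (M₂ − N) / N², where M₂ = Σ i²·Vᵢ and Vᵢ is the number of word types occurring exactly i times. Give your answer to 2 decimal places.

Frequencies: cup:2, corner:2, warm:1, they:1, through:1, teacher:1, boat:1, will:1, bring:1, be:1, no:1, catch:1, it:1
N = 15. Frequency spectrum: V_1=11, V_2=2
M₂ = 1²·11 + 2²·2 = 19
K = 10000 × (19 − 15) / 15² = 177.78

177.78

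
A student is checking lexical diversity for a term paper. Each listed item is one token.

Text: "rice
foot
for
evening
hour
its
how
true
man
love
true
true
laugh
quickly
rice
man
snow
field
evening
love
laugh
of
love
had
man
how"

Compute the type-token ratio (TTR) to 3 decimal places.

0.615

N = 26 tokens, V = 16 types.
TTR = V / N = 16 / 26 = 0.615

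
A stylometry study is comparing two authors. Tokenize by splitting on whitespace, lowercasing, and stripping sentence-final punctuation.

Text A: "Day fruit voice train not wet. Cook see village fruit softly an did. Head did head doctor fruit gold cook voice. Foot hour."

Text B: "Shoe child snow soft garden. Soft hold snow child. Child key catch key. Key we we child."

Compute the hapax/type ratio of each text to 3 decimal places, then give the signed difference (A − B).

A: hapax=12, V=17, ratio=0.706
B: hapax=4, V=9, ratio=0.444
Difference = 0.706 − 0.444 = 0.262

0.262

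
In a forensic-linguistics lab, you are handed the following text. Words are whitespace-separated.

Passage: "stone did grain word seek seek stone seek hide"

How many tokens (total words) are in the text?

9

Tokens: stone, did, grain, word, seek, seek, stone, seek, hide
N = 9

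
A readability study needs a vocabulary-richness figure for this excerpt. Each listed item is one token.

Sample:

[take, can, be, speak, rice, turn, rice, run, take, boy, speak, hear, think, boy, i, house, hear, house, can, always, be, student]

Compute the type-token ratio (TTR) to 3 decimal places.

N = 22 tokens, V = 14 types.
TTR = V / N = 14 / 22 = 0.636

0.636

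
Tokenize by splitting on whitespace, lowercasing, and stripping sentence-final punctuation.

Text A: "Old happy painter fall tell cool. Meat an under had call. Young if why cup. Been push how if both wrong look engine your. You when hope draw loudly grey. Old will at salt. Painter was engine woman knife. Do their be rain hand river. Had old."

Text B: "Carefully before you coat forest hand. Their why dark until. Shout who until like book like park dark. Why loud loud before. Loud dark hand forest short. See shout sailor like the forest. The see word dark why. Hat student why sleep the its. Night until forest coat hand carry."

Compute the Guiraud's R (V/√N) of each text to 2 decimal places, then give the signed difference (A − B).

2.16

A: V=41, N=47, R=5.98
B: V=27, N=50, R=3.82
Difference = 5.98 − 3.82 = 2.16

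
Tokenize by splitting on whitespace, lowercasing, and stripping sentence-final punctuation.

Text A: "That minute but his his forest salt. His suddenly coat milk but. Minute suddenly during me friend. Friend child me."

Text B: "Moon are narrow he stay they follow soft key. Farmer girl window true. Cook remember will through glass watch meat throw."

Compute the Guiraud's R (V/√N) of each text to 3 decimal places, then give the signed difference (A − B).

-1.676

A: V=13, N=20, R=2.907
B: V=21, N=21, R=4.583
Difference = 2.907 − 4.583 = -1.676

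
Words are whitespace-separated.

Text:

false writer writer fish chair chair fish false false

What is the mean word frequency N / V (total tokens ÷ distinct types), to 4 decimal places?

N = 9 tokens, V = 4 types.
Mean frequency = N / V = 9 / 4 = 2.2500

2.2500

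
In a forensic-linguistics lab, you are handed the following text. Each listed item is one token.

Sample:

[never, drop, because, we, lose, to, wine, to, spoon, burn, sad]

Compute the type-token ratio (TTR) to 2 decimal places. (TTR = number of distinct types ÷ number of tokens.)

0.91

N = 11 tokens, V = 10 types.
TTR = V / N = 10 / 11 = 0.91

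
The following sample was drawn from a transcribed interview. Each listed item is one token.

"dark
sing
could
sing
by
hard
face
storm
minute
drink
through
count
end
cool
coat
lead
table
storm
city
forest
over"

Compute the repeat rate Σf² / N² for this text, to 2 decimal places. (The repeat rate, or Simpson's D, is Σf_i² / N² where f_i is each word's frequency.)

0.06

Frequencies: sing:2, storm:2, dark:1, could:1, by:1, hard:1, face:1, minute:1, drink:1, through:1, count:1, end:1, cool:1, coat:1, lead:1, table:1, city:1, forest:1, over:1
Σf² = 25; N² = 441
Repeat rate = 25 / 441 = 0.06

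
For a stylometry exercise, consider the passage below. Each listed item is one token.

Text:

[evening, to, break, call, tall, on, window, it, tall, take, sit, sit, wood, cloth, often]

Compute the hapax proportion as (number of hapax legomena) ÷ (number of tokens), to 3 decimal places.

Frequencies: tall:2, sit:2, evening:1, to:1, break:1, call:1, on:1, window:1, it:1, take:1, wood:1, cloth:1, often:1
Hapax count = 11; token count = 15.
Ratio = 11 / 15 = 0.733

0.733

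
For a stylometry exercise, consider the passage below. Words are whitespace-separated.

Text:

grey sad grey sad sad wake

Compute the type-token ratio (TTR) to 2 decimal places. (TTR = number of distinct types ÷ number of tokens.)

0.50

N = 6 tokens, V = 3 types.
TTR = V / N = 3 / 6 = 0.50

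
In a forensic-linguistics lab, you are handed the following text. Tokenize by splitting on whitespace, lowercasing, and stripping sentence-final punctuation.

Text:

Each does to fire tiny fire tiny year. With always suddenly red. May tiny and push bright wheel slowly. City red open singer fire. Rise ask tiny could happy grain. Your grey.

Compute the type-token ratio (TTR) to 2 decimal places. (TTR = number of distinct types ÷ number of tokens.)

N = 32 tokens, V = 26 types.
TTR = V / N = 26 / 32 = 0.81

0.81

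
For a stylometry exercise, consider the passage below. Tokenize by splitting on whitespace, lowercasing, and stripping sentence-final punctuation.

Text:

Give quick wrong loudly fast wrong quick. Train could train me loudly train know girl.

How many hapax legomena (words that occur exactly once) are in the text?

Frequencies: train:3, quick:2, wrong:2, loudly:2, give:1, fast:1, could:1, me:1, know:1, girl:1
Hapax (freq=1): could, fast, girl, give, know, me

6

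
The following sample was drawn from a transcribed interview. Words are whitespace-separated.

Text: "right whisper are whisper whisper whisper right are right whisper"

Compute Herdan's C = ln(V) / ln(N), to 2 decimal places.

N = 10, V = 3.
ln(V) = 1.098612, ln(N) = 2.302585
C = 1.098612 / 2.302585 = 0.48

0.48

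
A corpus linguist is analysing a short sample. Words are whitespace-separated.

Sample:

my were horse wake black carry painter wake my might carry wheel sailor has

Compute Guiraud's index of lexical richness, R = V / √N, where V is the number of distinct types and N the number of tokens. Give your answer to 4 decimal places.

N = 14, V = 11.
√N = 3.741657
R = 11 / 3.741657 = 2.9399

2.9399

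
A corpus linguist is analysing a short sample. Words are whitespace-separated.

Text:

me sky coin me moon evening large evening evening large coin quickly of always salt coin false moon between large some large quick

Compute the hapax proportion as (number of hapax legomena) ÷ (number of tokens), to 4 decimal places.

0.3913

Frequencies: large:4, coin:3, evening:3, me:2, moon:2, sky:1, quickly:1, of:1, always:1, salt:1, false:1, between:1, some:1, quick:1
Hapax count = 9; token count = 23.
Ratio = 9 / 23 = 0.3913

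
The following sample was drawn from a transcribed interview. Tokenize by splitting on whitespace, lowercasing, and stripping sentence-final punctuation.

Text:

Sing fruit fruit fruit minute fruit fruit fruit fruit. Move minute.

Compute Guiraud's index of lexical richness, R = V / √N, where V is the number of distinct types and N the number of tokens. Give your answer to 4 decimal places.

1.2060

N = 11, V = 4.
√N = 3.316625
R = 4 / 3.316625 = 1.2060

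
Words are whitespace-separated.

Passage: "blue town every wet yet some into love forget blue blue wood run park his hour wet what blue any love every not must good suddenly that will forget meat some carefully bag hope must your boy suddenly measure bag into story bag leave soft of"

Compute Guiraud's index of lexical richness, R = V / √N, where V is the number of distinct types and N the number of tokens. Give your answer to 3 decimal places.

4.866

N = 46, V = 33.
√N = 6.782330
R = 33 / 6.782330 = 4.866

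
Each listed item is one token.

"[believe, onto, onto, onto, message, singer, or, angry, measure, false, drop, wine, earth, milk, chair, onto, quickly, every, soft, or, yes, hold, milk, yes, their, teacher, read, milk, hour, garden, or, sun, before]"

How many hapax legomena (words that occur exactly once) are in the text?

Frequencies: onto:4, or:3, milk:3, yes:2, believe:1, message:1, singer:1, angry:1, measure:1, false:1, drop:1, wine:1, earth:1, chair:1, quickly:1, every:1, soft:1, hold:1, their:1, teacher:1, … (5 more, each freq 1)
Hapax (freq=1): angry, before, believe, chair, drop, earth, every, false, garden, hold, hour, measure, message, quickly, read, singer, soft, sun, teacher, their, wine

21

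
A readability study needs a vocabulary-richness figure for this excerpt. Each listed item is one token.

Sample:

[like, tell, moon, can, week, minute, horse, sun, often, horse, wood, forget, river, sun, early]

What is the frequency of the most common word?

Frequencies: horse:2, sun:2, like:1, tell:1, moon:1, can:1, week:1, minute:1, often:1, wood:1, forget:1, river:1, early:1
Most common: 'horse' with frequency 2.

2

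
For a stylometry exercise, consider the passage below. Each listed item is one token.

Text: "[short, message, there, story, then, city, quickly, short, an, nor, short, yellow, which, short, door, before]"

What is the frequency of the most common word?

Frequencies: short:4, message:1, there:1, story:1, then:1, city:1, quickly:1, an:1, nor:1, yellow:1, which:1, door:1, before:1
Most common: 'short' with frequency 4.

4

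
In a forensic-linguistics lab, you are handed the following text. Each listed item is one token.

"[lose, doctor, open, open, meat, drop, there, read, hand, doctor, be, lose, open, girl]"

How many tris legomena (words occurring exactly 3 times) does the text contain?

1

Frequencies: open:3, lose:2, doctor:2, meat:1, drop:1, there:1, read:1, hand:1, be:1, girl:1
Words with frequency 3: open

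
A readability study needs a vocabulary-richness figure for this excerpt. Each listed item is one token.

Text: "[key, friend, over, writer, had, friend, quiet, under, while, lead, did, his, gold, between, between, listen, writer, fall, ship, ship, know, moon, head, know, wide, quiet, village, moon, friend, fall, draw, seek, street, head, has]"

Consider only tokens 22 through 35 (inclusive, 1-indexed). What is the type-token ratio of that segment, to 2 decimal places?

Segment tokens 22–35: moon, head, know, wide, quiet, village, moon, friend, fall, draw, seek, street, head, has
Segment N = 14, segment V = 12.
TTR = 12 / 14 = 0.86

0.86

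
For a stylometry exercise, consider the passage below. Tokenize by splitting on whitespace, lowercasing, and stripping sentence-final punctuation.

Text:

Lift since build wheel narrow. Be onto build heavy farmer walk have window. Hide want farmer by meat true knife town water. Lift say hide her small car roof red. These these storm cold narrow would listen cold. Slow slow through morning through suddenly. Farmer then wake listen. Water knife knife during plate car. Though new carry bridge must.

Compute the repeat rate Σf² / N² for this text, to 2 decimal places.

0.03

Frequencies: farmer:3, knife:3, lift:2, build:2, narrow:2, hide:2, water:2, car:2, these:2, cold:2, listen:2, slow:2, through:2, since:1, wheel:1, be:1, onto:1, heavy:1, walk:1, have:1, … (24 more, each freq 1)
Σf² = 93; N² = 3481
Repeat rate = 93 / 3481 = 0.03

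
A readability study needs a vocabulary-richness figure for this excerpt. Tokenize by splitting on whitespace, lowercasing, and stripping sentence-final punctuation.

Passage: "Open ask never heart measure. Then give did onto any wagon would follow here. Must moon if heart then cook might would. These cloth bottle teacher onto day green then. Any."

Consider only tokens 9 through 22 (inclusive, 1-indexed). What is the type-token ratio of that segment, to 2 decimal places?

Segment tokens 9–22: onto, any, wagon, would, follow, here, must, moon, if, heart, then, cook, might, would
Segment N = 14, segment V = 13.
TTR = 13 / 14 = 0.93

0.93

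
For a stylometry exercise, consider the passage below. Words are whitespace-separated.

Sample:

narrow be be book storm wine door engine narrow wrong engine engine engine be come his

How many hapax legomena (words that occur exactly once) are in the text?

Frequencies: engine:4, be:3, narrow:2, book:1, storm:1, wine:1, door:1, wrong:1, come:1, his:1
Hapax (freq=1): book, come, door, his, storm, wine, wrong

7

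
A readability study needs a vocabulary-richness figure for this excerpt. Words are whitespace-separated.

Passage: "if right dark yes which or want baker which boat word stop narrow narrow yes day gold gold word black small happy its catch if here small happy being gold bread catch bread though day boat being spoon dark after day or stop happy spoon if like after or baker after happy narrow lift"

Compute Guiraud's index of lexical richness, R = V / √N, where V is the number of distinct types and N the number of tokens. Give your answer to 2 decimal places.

3.67

N = 54, V = 27.
√N = 7.348469
R = 27 / 7.348469 = 3.67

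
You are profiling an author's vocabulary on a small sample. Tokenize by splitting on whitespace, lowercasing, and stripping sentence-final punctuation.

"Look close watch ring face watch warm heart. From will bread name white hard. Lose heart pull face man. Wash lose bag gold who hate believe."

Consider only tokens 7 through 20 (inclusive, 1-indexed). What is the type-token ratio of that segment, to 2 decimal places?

Segment tokens 7–20: warm, heart, from, will, bread, name, white, hard, lose, heart, pull, face, man, wash
Segment N = 14, segment V = 13.
TTR = 13 / 14 = 0.93

0.93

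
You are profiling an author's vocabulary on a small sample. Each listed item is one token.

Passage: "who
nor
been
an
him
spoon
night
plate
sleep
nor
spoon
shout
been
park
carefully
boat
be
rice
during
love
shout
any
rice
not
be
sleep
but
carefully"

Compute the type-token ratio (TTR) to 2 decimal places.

0.71

N = 28 tokens, V = 20 types.
TTR = V / N = 20 / 28 = 0.71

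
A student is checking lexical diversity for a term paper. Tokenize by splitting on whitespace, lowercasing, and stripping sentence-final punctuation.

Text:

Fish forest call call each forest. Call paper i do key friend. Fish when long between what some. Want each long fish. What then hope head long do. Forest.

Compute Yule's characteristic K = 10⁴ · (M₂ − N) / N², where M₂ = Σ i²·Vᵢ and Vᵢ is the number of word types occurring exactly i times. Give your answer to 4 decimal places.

356.7182

Frequencies: fish:3, forest:3, call:3, long:3, each:2, do:2, what:2, paper:1, i:1, key:1, friend:1, when:1, between:1, some:1, want:1, then:1, hope:1, head:1
N = 29. Frequency spectrum: V_1=11, V_2=3, V_3=4
M₂ = 1²·11 + 2²·3 + 3²·4 = 59
K = 10000 × (59 − 29) / 29² = 356.7182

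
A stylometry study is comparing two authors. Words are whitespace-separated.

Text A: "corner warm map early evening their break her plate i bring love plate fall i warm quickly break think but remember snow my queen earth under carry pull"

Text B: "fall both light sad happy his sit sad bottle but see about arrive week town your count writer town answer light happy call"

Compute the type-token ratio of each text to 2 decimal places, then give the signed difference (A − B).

TTR(A) = 24/28 = 0.86
TTR(B) = 19/23 = 0.83
Difference = 0.86 − 0.83 = 0.03

0.03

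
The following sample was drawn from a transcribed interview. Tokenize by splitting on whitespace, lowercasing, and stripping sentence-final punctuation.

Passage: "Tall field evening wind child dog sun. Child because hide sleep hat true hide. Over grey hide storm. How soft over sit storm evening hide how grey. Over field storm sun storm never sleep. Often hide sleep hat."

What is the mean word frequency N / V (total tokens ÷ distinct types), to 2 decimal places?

1.90

N = 38 tokens, V = 20 types.
Mean frequency = N / V = 38 / 20 = 1.90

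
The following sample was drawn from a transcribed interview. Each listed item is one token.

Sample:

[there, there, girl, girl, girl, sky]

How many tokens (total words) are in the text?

Tokens: there, there, girl, girl, girl, sky
N = 6

6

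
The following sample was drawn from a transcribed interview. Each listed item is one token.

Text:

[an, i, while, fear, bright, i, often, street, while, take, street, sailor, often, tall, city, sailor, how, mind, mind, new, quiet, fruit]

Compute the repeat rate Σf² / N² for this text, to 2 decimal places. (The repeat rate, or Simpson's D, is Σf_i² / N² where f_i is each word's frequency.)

0.07

Frequencies: i:2, while:2, often:2, street:2, sailor:2, mind:2, an:1, fear:1, bright:1, take:1, tall:1, city:1, how:1, new:1, quiet:1, fruit:1
Σf² = 34; N² = 484
Repeat rate = 34 / 484 = 0.07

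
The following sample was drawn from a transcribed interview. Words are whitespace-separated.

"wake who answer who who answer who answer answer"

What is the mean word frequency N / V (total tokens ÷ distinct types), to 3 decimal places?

N = 9 tokens, V = 3 types.
Mean frequency = N / V = 9 / 3 = 3.000

3.000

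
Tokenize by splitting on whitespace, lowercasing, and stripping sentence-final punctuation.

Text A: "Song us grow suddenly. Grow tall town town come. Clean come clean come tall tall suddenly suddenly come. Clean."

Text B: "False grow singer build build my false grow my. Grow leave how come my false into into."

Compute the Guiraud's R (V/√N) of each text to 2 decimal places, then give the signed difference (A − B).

A: V=8, N=19, R=1.84
B: V=9, N=17, R=2.18
Difference = 1.84 − 2.18 = -0.34

-0.34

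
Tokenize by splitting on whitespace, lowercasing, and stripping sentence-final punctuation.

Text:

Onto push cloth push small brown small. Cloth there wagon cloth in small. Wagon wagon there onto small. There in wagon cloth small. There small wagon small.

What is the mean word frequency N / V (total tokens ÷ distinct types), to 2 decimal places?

N = 27 tokens, V = 8 types.
Mean frequency = N / V = 27 / 8 = 3.38

3.38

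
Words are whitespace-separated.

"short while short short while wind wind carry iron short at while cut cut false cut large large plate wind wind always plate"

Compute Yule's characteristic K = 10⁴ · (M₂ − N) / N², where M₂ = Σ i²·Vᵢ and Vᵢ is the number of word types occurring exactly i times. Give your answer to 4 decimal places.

Frequencies: short:4, wind:4, while:3, cut:3, large:2, plate:2, carry:1, iron:1, at:1, false:1, always:1
N = 23. Frequency spectrum: V_1=5, V_2=2, V_3=2, V_4=2
M₂ = 1²·5 + 2²·2 + 3²·2 + 4²·2 = 63
K = 10000 × (63 − 23) / 23² = 756.1437

756.1437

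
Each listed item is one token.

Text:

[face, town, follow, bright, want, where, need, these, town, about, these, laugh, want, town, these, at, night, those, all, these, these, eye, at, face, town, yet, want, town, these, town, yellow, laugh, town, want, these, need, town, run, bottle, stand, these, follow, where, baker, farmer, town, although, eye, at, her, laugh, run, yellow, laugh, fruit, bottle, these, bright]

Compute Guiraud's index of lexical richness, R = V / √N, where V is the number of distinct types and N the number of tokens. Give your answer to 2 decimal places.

N = 58, V = 25.
√N = 7.615773
R = 25 / 7.615773 = 3.28

3.28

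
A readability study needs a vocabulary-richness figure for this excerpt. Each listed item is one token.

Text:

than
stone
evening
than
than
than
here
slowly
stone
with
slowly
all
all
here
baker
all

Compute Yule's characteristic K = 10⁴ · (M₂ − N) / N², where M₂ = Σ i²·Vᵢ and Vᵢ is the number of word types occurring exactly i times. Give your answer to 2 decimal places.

937.50

Frequencies: than:4, all:3, stone:2, here:2, slowly:2, evening:1, with:1, baker:1
N = 16. Frequency spectrum: V_1=3, V_2=3, V_3=1, V_4=1
M₂ = 1²·3 + 2²·3 + 3²·1 + 4²·1 = 40
K = 10000 × (40 − 16) / 16² = 937.50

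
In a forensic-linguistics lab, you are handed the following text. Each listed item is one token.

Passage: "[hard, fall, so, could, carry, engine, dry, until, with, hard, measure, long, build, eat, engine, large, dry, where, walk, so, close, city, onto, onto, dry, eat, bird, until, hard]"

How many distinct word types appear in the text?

20

Distinct types: {bird, build, carry, city, close, could, dry, eat, engine, fall, hard, large, long, measure, onto, so, until, walk, where, with}
V = 20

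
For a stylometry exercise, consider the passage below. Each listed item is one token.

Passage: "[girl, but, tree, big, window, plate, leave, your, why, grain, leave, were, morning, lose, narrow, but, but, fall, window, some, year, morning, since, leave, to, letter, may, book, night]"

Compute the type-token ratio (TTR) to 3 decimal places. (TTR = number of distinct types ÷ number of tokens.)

0.793

N = 29 tokens, V = 23 types.
TTR = V / N = 23 / 29 = 0.793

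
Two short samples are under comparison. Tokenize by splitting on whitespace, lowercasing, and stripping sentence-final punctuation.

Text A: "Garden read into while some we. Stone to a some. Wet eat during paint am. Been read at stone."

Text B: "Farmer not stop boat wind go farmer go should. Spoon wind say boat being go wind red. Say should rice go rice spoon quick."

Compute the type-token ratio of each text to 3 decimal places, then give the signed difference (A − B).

0.300

TTR(A) = 16/19 = 0.842
TTR(B) = 13/24 = 0.542
Difference = 0.842 − 0.542 = 0.300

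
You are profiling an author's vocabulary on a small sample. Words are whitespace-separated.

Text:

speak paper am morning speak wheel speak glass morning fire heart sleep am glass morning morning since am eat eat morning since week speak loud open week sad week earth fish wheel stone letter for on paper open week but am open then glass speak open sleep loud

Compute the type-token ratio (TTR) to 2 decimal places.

N = 48 tokens, V = 23 types.
TTR = V / N = 23 / 48 = 0.48

0.48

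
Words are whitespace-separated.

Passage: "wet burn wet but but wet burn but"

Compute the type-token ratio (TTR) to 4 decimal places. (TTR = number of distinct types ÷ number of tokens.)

N = 8 tokens, V = 3 types.
TTR = V / N = 3 / 8 = 0.3750

0.3750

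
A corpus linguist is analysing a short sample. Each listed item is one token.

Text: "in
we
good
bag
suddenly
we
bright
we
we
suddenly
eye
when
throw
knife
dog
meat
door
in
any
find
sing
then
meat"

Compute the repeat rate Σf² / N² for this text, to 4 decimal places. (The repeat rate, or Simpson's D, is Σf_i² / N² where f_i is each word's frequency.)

0.0775

Frequencies: we:4, in:2, suddenly:2, meat:2, good:1, bag:1, bright:1, eye:1, when:1, throw:1, knife:1, dog:1, door:1, any:1, find:1, sing:1, then:1
Σf² = 41; N² = 529
Repeat rate = 41 / 529 = 0.0775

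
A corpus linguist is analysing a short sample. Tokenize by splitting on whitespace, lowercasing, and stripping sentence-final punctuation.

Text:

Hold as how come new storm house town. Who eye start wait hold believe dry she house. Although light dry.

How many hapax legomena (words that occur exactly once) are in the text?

Frequencies: hold:2, house:2, dry:2, as:1, how:1, come:1, new:1, storm:1, town:1, who:1, eye:1, start:1, wait:1, believe:1, she:1, although:1, light:1
Hapax (freq=1): although, as, believe, come, eye, how, light, new, she, start, storm, town, wait, who

14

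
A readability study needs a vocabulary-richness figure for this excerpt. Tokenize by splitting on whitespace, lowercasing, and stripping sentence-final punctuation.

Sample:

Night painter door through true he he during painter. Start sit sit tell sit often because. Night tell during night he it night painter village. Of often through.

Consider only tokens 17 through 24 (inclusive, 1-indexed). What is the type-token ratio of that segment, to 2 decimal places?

Segment tokens 17–24: night, tell, during, night, he, it, night, painter
Segment N = 8, segment V = 6.
TTR = 6 / 8 = 0.75

0.75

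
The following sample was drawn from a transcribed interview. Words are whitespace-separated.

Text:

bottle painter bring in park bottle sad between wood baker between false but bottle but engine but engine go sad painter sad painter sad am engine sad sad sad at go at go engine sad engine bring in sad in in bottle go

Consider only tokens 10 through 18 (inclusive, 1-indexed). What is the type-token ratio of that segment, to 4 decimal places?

0.6667

Segment tokens 10–18: baker, between, false, but, bottle, but, engine, but, engine
Segment N = 9, segment V = 6.
TTR = 6 / 9 = 0.6667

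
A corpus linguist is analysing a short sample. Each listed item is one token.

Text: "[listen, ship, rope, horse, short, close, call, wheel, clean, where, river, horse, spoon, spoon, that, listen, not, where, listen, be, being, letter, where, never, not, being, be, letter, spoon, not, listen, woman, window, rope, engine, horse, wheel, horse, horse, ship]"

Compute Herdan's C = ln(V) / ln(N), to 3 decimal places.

0.825

N = 40, V = 21.
ln(V) = 3.044522, ln(N) = 3.688879
C = 3.044522 / 3.688879 = 0.825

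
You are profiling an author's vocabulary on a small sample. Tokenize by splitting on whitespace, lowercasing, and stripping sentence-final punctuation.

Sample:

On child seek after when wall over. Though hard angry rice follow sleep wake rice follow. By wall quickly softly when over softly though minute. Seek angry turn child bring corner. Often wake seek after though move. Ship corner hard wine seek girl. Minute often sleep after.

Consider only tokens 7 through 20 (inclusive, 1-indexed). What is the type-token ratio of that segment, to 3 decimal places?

0.857

Segment tokens 7–20: over, though, hard, angry, rice, follow, sleep, wake, rice, follow, by, wall, quickly, softly
Segment N = 14, segment V = 12.
TTR = 12 / 14 = 0.857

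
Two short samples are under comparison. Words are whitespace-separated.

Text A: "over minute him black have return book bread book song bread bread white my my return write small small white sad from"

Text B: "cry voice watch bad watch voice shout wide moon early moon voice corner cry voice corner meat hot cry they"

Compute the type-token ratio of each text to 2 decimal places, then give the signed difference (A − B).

TTR(A) = 15/22 = 0.68
TTR(B) = 12/20 = 0.60
Difference = 0.68 − 0.60 = 0.08

0.08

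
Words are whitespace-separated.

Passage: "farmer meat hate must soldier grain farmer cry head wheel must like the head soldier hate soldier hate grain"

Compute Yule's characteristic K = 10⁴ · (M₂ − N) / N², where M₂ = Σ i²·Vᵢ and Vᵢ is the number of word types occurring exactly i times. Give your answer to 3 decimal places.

Frequencies: hate:3, soldier:3, farmer:2, must:2, grain:2, head:2, meat:1, cry:1, wheel:1, like:1, the:1
N = 19. Frequency spectrum: V_1=5, V_2=4, V_3=2
M₂ = 1²·5 + 2²·4 + 3²·2 = 39
K = 10000 × (39 − 19) / 19² = 554.017

554.017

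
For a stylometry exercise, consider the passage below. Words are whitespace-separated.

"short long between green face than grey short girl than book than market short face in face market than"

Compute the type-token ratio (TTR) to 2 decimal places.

0.58

N = 19 tokens, V = 11 types.
TTR = V / N = 11 / 19 = 0.58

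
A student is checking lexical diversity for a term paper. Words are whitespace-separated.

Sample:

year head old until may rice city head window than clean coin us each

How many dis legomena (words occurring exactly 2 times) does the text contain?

1

Frequencies: head:2, year:1, old:1, until:1, may:1, rice:1, city:1, window:1, than:1, clean:1, coin:1, us:1, each:1
Words with frequency 2: head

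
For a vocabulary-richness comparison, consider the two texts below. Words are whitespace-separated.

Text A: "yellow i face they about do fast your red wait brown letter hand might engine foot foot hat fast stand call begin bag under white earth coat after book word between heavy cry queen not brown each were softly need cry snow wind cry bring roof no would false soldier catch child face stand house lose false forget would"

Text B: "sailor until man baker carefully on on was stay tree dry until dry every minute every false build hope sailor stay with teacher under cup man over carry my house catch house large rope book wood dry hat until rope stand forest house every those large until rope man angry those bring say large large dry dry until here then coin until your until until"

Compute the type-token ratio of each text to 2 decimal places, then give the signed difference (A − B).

TTR(A) = 50/59 = 0.85
TTR(B) = 39/65 = 0.60
Difference = 0.85 − 0.60 = 0.25

0.25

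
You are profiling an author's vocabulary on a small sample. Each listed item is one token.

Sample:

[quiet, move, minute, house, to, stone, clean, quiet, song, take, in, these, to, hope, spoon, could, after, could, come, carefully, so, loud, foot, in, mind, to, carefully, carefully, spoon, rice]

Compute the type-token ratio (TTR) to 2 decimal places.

N = 30 tokens, V = 22 types.
TTR = V / N = 22 / 30 = 0.73

0.73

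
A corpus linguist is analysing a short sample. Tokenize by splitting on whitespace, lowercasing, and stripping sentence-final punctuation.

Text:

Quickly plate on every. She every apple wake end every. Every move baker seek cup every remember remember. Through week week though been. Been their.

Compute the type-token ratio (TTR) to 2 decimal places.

0.72

N = 25 tokens, V = 18 types.
TTR = V / N = 18 / 25 = 0.72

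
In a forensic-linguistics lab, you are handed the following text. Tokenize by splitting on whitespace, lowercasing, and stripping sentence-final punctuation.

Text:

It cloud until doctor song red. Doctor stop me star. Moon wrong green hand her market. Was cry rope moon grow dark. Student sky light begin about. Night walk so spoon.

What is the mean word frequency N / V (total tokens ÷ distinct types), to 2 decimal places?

N = 31 tokens, V = 29 types.
Mean frequency = N / V = 31 / 29 = 1.07

1.07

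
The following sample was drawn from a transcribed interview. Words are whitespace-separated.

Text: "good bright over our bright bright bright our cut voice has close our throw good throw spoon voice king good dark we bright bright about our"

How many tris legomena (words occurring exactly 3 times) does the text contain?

Frequencies: bright:6, our:4, good:3, voice:2, throw:2, over:1, cut:1, has:1, close:1, spoon:1, king:1, dark:1, we:1, about:1
Words with frequency 3: good

1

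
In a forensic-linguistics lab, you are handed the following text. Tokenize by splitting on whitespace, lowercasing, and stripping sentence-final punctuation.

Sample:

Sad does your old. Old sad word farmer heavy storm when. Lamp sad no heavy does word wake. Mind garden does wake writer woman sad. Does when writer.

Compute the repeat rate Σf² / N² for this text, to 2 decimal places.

0.08

Frequencies: sad:4, does:4, old:2, word:2, heavy:2, when:2, wake:2, writer:2, your:1, farmer:1, storm:1, lamp:1, no:1, mind:1, garden:1, woman:1
Σf² = 64; N² = 784
Repeat rate = 64 / 784 = 0.08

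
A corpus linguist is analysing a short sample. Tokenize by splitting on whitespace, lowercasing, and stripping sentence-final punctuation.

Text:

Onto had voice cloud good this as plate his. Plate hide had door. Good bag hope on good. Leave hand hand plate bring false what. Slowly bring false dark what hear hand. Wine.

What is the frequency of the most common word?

3

Frequencies: good:3, plate:3, hand:3, had:2, bring:2, false:2, what:2, onto:1, voice:1, cloud:1, this:1, as:1, his:1, hide:1, door:1, bag:1, hope:1, on:1, leave:1, slowly:1, … (3 more, each freq 1)
Most common: 'good' with frequency 3.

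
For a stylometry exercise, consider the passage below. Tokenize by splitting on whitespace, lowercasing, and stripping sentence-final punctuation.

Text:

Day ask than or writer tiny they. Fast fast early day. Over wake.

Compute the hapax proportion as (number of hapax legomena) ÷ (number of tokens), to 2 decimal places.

0.69

Frequencies: day:2, fast:2, ask:1, than:1, or:1, writer:1, tiny:1, they:1, early:1, over:1, wake:1
Hapax count = 9; token count = 13.
Ratio = 9 / 13 = 0.69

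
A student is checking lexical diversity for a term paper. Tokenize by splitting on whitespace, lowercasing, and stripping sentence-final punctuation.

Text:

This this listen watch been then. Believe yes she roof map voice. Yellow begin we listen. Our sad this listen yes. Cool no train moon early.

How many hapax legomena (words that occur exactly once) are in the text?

Frequencies: this:3, listen:3, yes:2, watch:1, been:1, then:1, believe:1, she:1, roof:1, map:1, voice:1, yellow:1, begin:1, we:1, our:1, sad:1, cool:1, no:1, train:1, moon:1, … (1 more, each freq 1)
Hapax (freq=1): been, begin, believe, cool, early, map, moon, no, our, roof, sad, she, then, train, voice, watch, we, yellow

18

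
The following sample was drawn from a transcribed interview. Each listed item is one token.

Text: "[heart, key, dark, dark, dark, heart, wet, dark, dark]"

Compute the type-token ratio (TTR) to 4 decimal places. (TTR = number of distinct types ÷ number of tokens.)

N = 9 tokens, V = 4 types.
TTR = V / N = 4 / 9 = 0.4444

0.4444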